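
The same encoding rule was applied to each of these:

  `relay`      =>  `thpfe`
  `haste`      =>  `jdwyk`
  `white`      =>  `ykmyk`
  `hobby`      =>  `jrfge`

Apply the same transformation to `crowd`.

In relay: r→t is +2, e→h is +3, l→p is +4, a→f is +5 — the shift increases by 1 each position. The shift increases by 1 at each position, starting from +2: 2, 3, 4, ….
Applying it to crowd: c+2=e, r+3=u, o+4=s, w+5=b, d+6=j.

eusbj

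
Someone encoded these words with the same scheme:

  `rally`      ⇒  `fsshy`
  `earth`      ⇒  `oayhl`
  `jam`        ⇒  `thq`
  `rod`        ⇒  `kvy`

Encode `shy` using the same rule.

foz

The output letters match the input read backwards, each shifted +7: rally reversed is yllar. The word is reversed, then every letter is shifted forward by 7.
Applying it to shy: reverse → yhs; then shift: y+7=f, h+7=o, s+7=z.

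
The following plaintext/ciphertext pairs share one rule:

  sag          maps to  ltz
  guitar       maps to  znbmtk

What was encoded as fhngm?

It's a constant shift of +19 (ROT19).
Reversing it on fhngm: f−19=m, h−19=o, n−19=u, g−19=n, m−19=t.

mount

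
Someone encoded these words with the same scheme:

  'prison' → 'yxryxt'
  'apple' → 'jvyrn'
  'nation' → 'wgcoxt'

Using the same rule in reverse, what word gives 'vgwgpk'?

Shifts by position in prison: pos 0: p→y (+9), pos 1: r→x (+6), pos 2: i→r (+9), pos 3: s→y (+6) — repeating every 2. It's a Vigenère-style cipher with numeric key [9,6]: position i shifts by key[i mod 2].
Decoding vgwgpk: v−9=m, g−6=a, w−9=n, g−6=a, p−9=g, k−6=e.

manage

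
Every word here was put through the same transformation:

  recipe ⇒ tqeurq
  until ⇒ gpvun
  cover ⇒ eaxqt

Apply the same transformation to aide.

The shift depends on letter class: consonant r→t is +2, but vowel e→q is +12. The rule splits by letter class: vowels +12, consonants +2.
On aide: a(vowel)+12=m, i(vowel)+12=u, d(cons)+2=f, e(vowel)+12=q.

mufq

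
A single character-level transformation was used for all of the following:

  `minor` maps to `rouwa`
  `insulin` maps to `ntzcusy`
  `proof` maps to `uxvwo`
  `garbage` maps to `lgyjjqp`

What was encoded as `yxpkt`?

trick

The shift increases by 1 at each position, starting from +5: 5, 6, 7, ….
Undoing it on yxpkt: y−5=t, x−6=r, p−7=i, k−8=c, t−9=k.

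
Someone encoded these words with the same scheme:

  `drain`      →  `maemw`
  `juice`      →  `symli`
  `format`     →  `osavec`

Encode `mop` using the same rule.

The shift depends on letter class: consonant d→m is +9, but vowel a→e is +4. Two shifts are in play — +4 for a/e/i/o/u, +9 for every other letter.
Applying it to mop: m(cons)+9=v, o(vowel)+4=s, p(cons)+9=y.

vsy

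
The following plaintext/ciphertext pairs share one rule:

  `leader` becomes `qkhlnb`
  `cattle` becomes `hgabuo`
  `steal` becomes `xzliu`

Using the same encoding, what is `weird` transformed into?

In leader: l→q is +5, e→k is +6, a→h is +7, d→l is +8 — the shift increases by 1 each position. Letter i (0-indexed) is shifted by i+5, so successive shifts are 5, 6, 7, ….
On weird: w+5=b, e+6=k, i+7=p, r+8=z, d+9=m.

bkpzm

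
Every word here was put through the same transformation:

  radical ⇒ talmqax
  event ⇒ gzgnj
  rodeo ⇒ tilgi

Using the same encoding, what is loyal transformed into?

r(17)→t(19) and a(0)→a(0) fit y≡21x+0 (mod 26); the inverse of 21 mod 26 is 5. Each letter's alphabet position (a=0..z=25) is mapped through 21·x+0 mod 26 — an affine cipher.
Applying it to loyal: l(11)→21·11+0≡23=x; o(14)→21·14+0≡8=i; y(24)→21·24+0≡10=k; a(0)→21·0+0≡0=a; l(11)→21·11+0≡23=x (all mod 26).

xikax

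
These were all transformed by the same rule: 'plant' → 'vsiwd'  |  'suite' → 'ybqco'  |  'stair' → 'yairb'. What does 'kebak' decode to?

extra

In plant: p→v is +6, l→s is +7, a→i is +8, n→w is +9 — the shift increases by 1 each position. The shift increases by 1 at each position, starting from +6: 6, 7, 8, ….
Reversing it on kebak: k−6=e, e−7=x, b−8=t, a−9=r, k−10=a.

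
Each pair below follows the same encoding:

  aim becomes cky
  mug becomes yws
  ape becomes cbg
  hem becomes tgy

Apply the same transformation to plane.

Vowels shift forward by 2 and consonants shift forward by 12.
Applying it to plane: p(cons)+12=b, l(cons)+12=x, a(vowel)+2=c, n(cons)+12=z, e(vowel)+2=g.

bxczg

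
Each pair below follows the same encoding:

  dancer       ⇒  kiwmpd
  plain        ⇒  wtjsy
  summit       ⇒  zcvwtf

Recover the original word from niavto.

Letter i (0-indexed) is shifted by i+7, so successive shifts are 7, 8, 9, ….
Undoing it on niavto: n−7=g, i−8=a, a−9=r, v−10=l, t−11=i, o−12=c.

garlic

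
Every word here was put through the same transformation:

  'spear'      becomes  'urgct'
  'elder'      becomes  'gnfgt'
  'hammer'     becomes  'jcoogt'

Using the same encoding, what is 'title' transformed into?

vkvng

Compare letters: s→u is +2, p→r is +2, e→g is +2 — a constant shift. This is a Caesar cipher with shift 2.
For title: t+2=v, i+2=k, t+2=v, l+2=n, e+2=g.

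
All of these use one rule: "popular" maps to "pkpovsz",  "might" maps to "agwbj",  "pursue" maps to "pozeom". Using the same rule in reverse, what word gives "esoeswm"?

p(15)→p(15) and o(14)→k(10) fit y≡5x+18 (mod 26); the inverse of 5 mod 26 is 21. Treating letters as 0–25, the rule is x ↦ 5x + 18 (mod 26).
Undoing it on esoeswm: e(4)→21·(4−18)≡18=s; s(18)→21·(18−18)≡0=a; o(14)→21·(14−18)≡20=u; e(4)→21·(4−18)≡18=s; s(18)→21·(18−18)≡0=a; w(22)→21·(22−18)≡6=g; m(12)→21·(12−18)≡4=e (all mod 26).

sausage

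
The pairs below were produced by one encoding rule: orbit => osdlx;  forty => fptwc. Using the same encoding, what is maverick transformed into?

In orbit: o→o is +0, r→s is +1, b→d is +2, i→l is +3 — the shift increases by 1 each position. The shift increases by 1 at each position, starting from +0: 0, 1, 2, ….
For maverick: m+0=m, a+1=b, v+2=x, e+3=h, r+4=v, i+5=n, c+6=i, k+7=r.

mbxhvnir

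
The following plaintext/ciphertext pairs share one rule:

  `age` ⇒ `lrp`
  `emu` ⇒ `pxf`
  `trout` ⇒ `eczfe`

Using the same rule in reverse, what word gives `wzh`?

low

Compare letters: a→l is +11, g→r is +11, e→p is +11 — a constant shift. Every letter moves 11 places later in the alphabet, wrapping around z→a.
Undoing it on wzh: w−11=l, z−11=o, h−11=w.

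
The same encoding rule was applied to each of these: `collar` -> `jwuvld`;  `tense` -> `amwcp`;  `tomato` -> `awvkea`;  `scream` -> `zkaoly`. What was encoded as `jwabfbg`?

corrupt

In collar: c→j is +7, o→w is +8, l→u is +9, l→v is +10 — the shift increases by 1 each position. Each letter shifts forward by (position + 7), i.e. 7, 8, 9, … — the shift grows by one for each successive letter.
Decoding jwabfbg: j−7=c, w−8=o, a−9=r, b−10=r, f−11=u, b−12=p, g−13=t.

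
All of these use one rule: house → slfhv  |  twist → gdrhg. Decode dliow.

This is the alphabet-reversal cipher (Atbash): a becomes z, b becomes y, etc.
Decoding dliow: d↔w, l↔o, i↔r, o↔l, w↔d.

world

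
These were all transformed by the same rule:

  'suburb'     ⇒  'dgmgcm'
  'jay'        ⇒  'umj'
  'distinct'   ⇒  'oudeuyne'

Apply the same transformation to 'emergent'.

qxqcrqye

The shift depends on letter class: consonant s→d is +11, but vowel u→g is +12. Two shifts are in play — +12 for a/e/i/o/u, +11 for every other letter.
On emergent: e(vowel)+12=q, m(cons)+11=x, e(vowel)+12=q, r(cons)+11=c, g(cons)+11=r, e(vowel)+12=q, n(cons)+11=y, t(cons)+11=e.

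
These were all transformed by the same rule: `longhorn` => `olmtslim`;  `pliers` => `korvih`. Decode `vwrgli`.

This is the alphabet-reversal cipher (Atbash): a becomes z, b becomes y, etc.
Reversing it on vwrgli: v↔e, w↔d, r↔i, g↔t, l↔o, i↔r.

editor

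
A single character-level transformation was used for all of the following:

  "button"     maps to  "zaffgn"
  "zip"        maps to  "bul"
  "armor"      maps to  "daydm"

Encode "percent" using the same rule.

The output letters match the input read backwards, each shifted +12: button reversed is nottub. Two steps: reverse the string, then apply a Caesar shift of +12.
Applying it to percent: reverse → tnecrep; then shift: t+12=f, n+12=z, e+12=q, c+12=o, r+12=d, e+12=q, p+12=b.

fzqodqb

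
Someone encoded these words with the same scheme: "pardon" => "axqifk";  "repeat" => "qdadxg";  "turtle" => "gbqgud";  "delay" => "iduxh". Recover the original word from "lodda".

p(15)→a(0) and a(0)→x(23) fit y≡21x+23 (mod 26); the inverse of 21 mod 26 is 5. Treating letters as 0–25, the rule is x ↦ 21x + 23 (mod 26).
Undoing it on lodda: l(11)→5·(11−23)≡18=s; o(14)→5·(14−23)≡7=h; d(3)→5·(3−23)≡4=e; d(3)→5·(3−23)≡4=e; a(0)→5·(0−23)≡15=p (all mod 26).

sheep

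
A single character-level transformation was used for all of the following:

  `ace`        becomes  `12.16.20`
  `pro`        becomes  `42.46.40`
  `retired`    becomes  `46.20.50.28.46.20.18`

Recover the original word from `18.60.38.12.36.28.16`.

dynamic

a(#1)→12 and c(#3)→16: differences scale by 2, so n = 2·pos + 10. With a=1..z=26, the number is 2·pos + 10.
Reversing it on 18.60.38.12.36.28.16: 18→(18−10)÷2=4=d, 60→(60−10)÷2=25=y, 38→(38−10)÷2=14=n, 12→(12−10)÷2=1=a, 36→(36−10)÷2=13=m, 28→(28−10)÷2=9=i, 16→(16−10)÷2=3=c.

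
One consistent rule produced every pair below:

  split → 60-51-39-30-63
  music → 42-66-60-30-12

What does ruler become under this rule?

s(#19)→60 and p(#16)→51: differences scale by 3, so n = 3·pos + 3. Each letter becomes 3×(its alphabet position, a=1..z=26) + 3.
Applying it to ruler: r=18→57, u=21→66, l=12→39, e=5→18, r=18→57.

57-66-39-18-57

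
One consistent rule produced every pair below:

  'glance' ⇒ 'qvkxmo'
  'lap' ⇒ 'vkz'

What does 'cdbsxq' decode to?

string

Compare letters: g→q is +10, l→v is +10, a→k is +10 — a constant shift. Every letter moves 10 places later in the alphabet, wrapping around z→a.
Reversing it on cdbsxq: c−10=s, d−10=t, b−10=r, s−10=i, x−10=n, q−10=g.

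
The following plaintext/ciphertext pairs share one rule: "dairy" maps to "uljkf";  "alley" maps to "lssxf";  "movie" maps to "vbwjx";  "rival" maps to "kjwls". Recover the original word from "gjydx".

d(3)→u(20) and a(0)→l(11) fit y≡3x+11 (mod 26); the inverse of 3 mod 26 is 9. Treating letters as 0–25, the rule is x ↦ 3x + 11 (mod 26).
Undoing it on gjydx: g(6)→9·(6−11)≡7=h; j(9)→9·(9−11)≡8=i; y(24)→9·(24−11)≡13=n; d(3)→9·(3−11)≡6=g; x(23)→9·(23−11)≡4=e (all mod 26).

hinge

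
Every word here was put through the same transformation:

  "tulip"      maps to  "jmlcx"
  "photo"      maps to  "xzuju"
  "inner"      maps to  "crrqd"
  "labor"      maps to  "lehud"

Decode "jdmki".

truck

t(19)→j(9) and u(20)→m(12) fit y≡3x+4 (mod 26); the inverse of 3 mod 26 is 9. Each letter's alphabet position (a=0..z=25) is mapped through 3·x+4 mod 26 — an affine cipher.
Reversing it on jdmki: j(9)→9·(9−4)≡19=t; d(3)→9·(3−4)≡17=r; m(12)→9·(12−4)≡20=u; k(10)→9·(10−4)≡2=c; i(8)→9·(8−4)≡10=k (all mod 26).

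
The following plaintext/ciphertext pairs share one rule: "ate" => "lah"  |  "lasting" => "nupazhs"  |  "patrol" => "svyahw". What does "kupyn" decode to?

The output letters match the input read backwards, each shifted +7: ate reversed is eta. Read the word backwards and shift each letter +7.
Reversing it on kupyn: shift back: k−7=d, u−7=n, p−7=i, y−7=r, n−7=g → dnirg; then reverse → grind.

grind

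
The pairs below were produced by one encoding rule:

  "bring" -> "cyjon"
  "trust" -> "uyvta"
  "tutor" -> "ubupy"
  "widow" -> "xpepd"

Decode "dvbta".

coast

Shifts by position in bring: pos 0: b→c (+1), pos 1: r→y (+7), pos 2: i→j (+1), pos 3: n→o (+1), pos 4: g→n (+7) — repeating every 3. It's a Vigenère-style cipher with numeric key [1,7,1]: position i shifts by key[i mod 3].
Decoding dvbta: d−1=c, v−7=o, b−1=a, t−1=s, a−7=t.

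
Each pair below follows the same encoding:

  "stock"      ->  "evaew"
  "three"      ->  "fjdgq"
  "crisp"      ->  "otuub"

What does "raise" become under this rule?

Shifts by position in stock: pos 0: s→e (+12), pos 1: t→v (+2), pos 2: o→a (+12), pos 3: c→e (+2) — repeating every 2. It's a Vigenère-style cipher with numeric key [12,2]: position i shifts by key[i mod 2].
Applying it to raise: r+12=d, a+2=c, i+12=u, s+2=u, e+12=q.

dcuuq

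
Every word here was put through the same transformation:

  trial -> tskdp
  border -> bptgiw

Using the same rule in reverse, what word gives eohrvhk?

In trial: t→t is +0, r→s is +1, i→k is +2, a→d is +3 — the shift increases by 1 each position. The shift increases by 1 at each position, starting from +0: 0, 1, 2, ….
Undoing it on eohrvhk: e−0=e, o−1=n, h−2=f, r−3=o, v−4=r, h−5=c, k−6=e.

enforce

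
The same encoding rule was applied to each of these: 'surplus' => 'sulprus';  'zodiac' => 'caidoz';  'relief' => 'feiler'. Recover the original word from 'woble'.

elbow

The output letters match the input read backwards: surplus reversed is sulprus. It's just the letters in reverse order.
Decoding woble: then reverse → elbow.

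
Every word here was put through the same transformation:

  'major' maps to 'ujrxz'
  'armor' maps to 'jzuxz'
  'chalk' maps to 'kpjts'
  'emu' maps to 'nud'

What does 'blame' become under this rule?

The shift depends on letter class: consonant m→u is +8, but vowel a→j is +9. Two shifts are in play — +9 for a/e/i/o/u, +8 for every other letter.
On blame: b(cons)+8=j, l(cons)+8=t, a(vowel)+9=j, m(cons)+8=u, e(vowel)+9=n.

jtjun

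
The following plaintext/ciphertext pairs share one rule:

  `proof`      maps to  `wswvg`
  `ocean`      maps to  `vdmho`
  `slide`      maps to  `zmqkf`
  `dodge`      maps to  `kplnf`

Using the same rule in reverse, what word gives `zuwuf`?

It's a Vigenère-style cipher with numeric key [7,1,8]: position i shifts by key[i mod 3].
Undoing it on zuwuf: z−7=s, u−1=t, w−8=o, u−7=n, f−1=e.

stone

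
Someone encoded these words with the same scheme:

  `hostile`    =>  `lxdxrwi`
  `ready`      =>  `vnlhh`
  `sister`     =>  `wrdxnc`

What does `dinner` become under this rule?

hryrnc

The shifts repeat in a cycle of length 3: positions 0,1,… shift by +4, +9, +11, then the pattern repeats.
For dinner: d+4=h, i+9=r, n+11=y, n+4=r, e+9=n, r+11=c.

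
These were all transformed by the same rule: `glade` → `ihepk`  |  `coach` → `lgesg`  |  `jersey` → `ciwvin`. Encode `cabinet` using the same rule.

xirmfeg

The output letters match the input read backwards, each shifted +4: glade reversed is edalg. The word is reversed, then every letter is shifted forward by 4.
On cabinet: reverse → tenibac; then shift: t+4=x, e+4=i, n+4=r, i+4=m, b+4=f, a+4=e, c+4=g.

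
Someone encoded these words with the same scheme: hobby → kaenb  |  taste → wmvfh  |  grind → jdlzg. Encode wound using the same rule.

zaxzg

Shifts by position in hobby: pos 0: h→k (+3), pos 1: o→a (+12), pos 2: b→e (+3), pos 3: b→n (+12) — repeating every 2. The shifts repeat in a cycle of length 2: positions 0,1,… shift by +3, +12, then the pattern repeats.
Applying it to wound: w+3=z, o+12=a, u+3=x, n+12=z, d+3=g.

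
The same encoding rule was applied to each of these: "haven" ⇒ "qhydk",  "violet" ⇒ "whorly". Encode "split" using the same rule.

The output letters match the input read backwards, each shifted +3: haven reversed is nevah. The word is reversed, then every letter is shifted forward by 3.
For split: reverse → tilps; then shift: t+3=w, i+3=l, l+3=o, p+3=s, s+3=v.

wlosv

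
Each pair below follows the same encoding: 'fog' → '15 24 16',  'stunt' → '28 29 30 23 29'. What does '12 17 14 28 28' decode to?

Letters become their 1-based position plus 9 (so a→10, b→11, …).
Reversing it on 12 17 14 28 28: 12→(12−9)÷1=3=c, 17→(17−9)÷1=8=h, 14→(14−9)÷1=5=e, 28→(28−9)÷1=19=s, 28→(28−9)÷1=19=s.

chess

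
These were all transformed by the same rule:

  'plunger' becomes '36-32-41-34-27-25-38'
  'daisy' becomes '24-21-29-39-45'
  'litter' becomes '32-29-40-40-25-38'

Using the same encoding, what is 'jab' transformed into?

30-21-22

p is letter #16 and maps to 36: an offset of 20. Each letter is replaced by its alphabet position (a=1..z=26) + 20.
Applying it to jab: j=10→30, a=1→21, b=2→22.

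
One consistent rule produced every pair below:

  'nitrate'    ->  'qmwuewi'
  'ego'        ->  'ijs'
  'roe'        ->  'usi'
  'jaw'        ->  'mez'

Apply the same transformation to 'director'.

gmuifwsu

Two shifts are in play — +4 for a/e/i/o/u, +3 for every other letter.
On director: d(cons)+3=g, i(vowel)+4=m, r(cons)+3=u, e(vowel)+4=i, c(cons)+3=f, t(cons)+3=w, o(vowel)+4=s, r(cons)+3=u.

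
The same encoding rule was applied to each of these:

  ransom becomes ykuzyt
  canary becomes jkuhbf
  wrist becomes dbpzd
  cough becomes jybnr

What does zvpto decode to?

slime

Shifts by position in ransom: pos 0: r→y (+7), pos 1: a→k (+10), pos 2: n→u (+7), pos 3: s→z (+7), pos 4: o→y (+10), pos 5: m→t (+7) — repeating every 3. The shifts repeat in a cycle of length 3: positions 0,1,… shift by +7, +10, +7, then the pattern repeats.
Undoing it on zvpto: z−7=s, v−10=l, p−7=i, t−7=m, o−10=e.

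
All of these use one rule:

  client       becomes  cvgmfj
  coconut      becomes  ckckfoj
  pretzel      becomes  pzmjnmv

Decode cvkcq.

c(2)→c(2) and l(11)→v(21) fit y≡5x+18 (mod 26); the inverse of 5 mod 26 is 21. Treating letters as 0–25, the rule is x ↦ 5x + 18 (mod 26).
Reversing it on cvkcq: c(2)→21·(2−18)≡2=c; v(21)→21·(21−18)≡11=l; k(10)→21·(10−18)≡14=o; c(2)→21·(2−18)≡2=c; q(16)→21·(16−18)≡10=k (all mod 26).

clock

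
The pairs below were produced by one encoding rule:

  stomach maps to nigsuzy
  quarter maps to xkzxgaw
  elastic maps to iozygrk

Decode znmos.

might

The output letters match the input read backwards, each shifted +6: stomach reversed is hcamots. Read the word backwards and shift each letter +6.
Reversing it on znmos: shift back: z−6=t, n−6=h, m−6=g, o−6=i, s−6=m → thgim; then reverse → might.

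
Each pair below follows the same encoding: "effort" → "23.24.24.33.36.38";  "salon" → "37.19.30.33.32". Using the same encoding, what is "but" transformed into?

Each letter is replaced by its alphabet position (a=1..z=26) + 18.
Applying it to but: b=2→20, u=21→39, t=20→38.

20.39.38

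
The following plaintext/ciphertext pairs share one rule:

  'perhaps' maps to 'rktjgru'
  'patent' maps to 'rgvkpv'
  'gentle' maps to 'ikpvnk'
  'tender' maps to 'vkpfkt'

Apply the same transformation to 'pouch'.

ruaej

The shift depends on letter class: consonant p→r is +2, but vowel e→k is +6. Two shifts are in play — +6 for a/e/i/o/u, +2 for every other letter.
For pouch: p(cons)+2=r, o(vowel)+6=u, u(vowel)+6=a, c(cons)+2=e, h(cons)+2=j.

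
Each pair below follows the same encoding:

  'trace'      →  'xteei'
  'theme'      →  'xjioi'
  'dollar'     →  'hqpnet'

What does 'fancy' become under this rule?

Shifts by position in trace: pos 0: t→x (+4), pos 1: r→t (+2), pos 2: a→e (+4), pos 3: c→e (+2) — repeating every 2. A repeating key of period 2 is used — shifts +4, +2 over and over.
For fancy: f+4=j, a+2=c, n+4=r, c+2=e, y+4=c.

jcrec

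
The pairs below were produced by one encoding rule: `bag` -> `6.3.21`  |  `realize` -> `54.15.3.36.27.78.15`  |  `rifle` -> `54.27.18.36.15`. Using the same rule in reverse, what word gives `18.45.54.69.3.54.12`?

Each letter becomes 3×(its alphabet position, a=1..z=26).
Undoing it on 18.45.54.69.3.54.12: 18→(18−0)÷3=6=f, 45→(45−0)÷3=15=o, 54→(54−0)÷3=18=r, 69→(69−0)÷3=23=w, 3→(3−0)÷3=1=a, 54→(54−0)÷3=18=r, 12→(12−0)÷3=4=d.

forward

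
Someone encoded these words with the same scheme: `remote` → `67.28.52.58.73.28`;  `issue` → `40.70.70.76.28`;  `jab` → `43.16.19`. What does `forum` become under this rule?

31.58.67.76.52

r(#18)→67 and e(#5)→28: differences scale by 3, so n = 3·pos + 13. With a=1..z=26, the number is 3·pos + 13.
Applying it to forum: f=6→31, o=15→58, r=18→67, u=21→76, m=13→52.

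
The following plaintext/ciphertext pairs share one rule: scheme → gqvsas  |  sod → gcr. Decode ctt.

off

Compare letters: s→g is +14, c→q is +14, h→v is +14 — a constant shift. Each letter is shifted forward by 14 in the alphabet (a Caesar shift of +14).
Decoding ctt: c−14=o, t−14=f, t−14=f.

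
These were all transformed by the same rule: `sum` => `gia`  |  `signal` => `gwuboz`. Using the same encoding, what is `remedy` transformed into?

Every letter moves 14 places later in the alphabet, wrapping around z→a.
Applying it to remedy: r+14=f, e+14=s, m+14=a, e+14=s, d+14=r, y+14=m.

fsasrm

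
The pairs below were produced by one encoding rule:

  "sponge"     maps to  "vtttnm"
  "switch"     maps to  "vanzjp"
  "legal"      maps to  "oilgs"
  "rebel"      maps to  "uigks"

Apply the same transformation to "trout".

In sponge: s→v is +3, p→t is +4, o→t is +5, n→t is +6 — the shift increases by 1 each position. Letter i (0-indexed) is shifted by i+3, so successive shifts are 3, 4, 5, ….
On trout: t+3=w, r+4=v, o+5=t, u+6=a, t+7=a.

wvtaa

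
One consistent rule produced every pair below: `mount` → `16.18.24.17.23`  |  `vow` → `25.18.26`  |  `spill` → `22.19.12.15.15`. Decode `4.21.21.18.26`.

The number is (letter's place in the alphabet, a=1) + 3.
Reversing it on 4.21.21.18.26: 4→(4−3)÷1=1=a, 21→(21−3)÷1=18=r, 21→(21−3)÷1=18=r, 18→(18−3)÷1=15=o, 26→(26−3)÷1=23=w.

arrow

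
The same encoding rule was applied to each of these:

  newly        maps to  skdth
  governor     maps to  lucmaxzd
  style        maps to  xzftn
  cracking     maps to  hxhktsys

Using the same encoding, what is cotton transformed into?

In newly: n→s is +5, e→k is +6, w→d is +7, l→t is +8 — the shift increases by 1 each position. The shift increases by 1 at each position, starting from +5: 5, 6, 7, ….
For cotton: c+5=h, o+6=u, t+7=a, t+8=b, o+9=x, n+10=x.

huabxx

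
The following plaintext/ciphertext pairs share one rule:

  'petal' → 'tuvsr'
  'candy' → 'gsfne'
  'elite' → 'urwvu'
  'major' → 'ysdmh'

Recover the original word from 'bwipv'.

fight

This is an affine cipher: with a=0,…,z=25, each position x becomes (7x+18) mod 26.
Decoding bwipv: b(1)→15·(1−18)≡5=f; w(22)→15·(22−18)≡8=i; i(8)→15·(8−18)≡6=g; p(15)→15·(15−18)≡7=h; v(21)→15·(21−18)≡19=t (all mod 26).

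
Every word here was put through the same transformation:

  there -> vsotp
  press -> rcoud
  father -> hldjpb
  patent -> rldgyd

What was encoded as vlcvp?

taste

Shifts by position in there: pos 0: t→v (+2), pos 1: h→s (+11), pos 2: e→o (+10), pos 3: r→t (+2), pos 4: e→p (+11) — repeating every 3. It's a Vigenère-style cipher with numeric key [2,11,10]: position i shifts by key[i mod 3].
Reversing it on vlcvp: v−2=t, l−11=a, c−10=s, v−2=t, p−11=e.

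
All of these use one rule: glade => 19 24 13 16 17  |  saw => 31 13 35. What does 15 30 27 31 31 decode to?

g is letter #7 and maps to 19: an offset of 12. Each letter is replaced by its alphabet position (a=1..z=26) + 12.
Decoding 15 30 27 31 31: 15→(15−12)÷1=3=c, 30→(30−12)÷1=18=r, 27→(27−12)÷1=15=o, 31→(31−12)÷1=19=s, 31→(31−12)÷1=19=s.

cross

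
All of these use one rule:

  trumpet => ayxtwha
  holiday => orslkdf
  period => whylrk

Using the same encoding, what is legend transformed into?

shnhuk

The rule splits by letter class: vowels +3, consonants +7.
On legend: l(cons)+7=s, e(vowel)+3=h, g(cons)+7=n, e(vowel)+3=h, n(cons)+7=u, d(cons)+7=k.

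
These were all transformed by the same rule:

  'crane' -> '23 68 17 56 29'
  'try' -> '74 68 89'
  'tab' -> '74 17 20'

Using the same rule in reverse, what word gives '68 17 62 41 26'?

rapid

c(#3)→23 and r(#18)→68: differences scale by 3, so n = 3·pos + 14. The formula is n = 3×(alphabet index, a=1) + 14.
Reversing it on 68 17 62 41 26: 68→(68−14)÷3=18=r, 17→(17−14)÷3=1=a, 62→(62−14)÷3=16=p, 41→(41−14)÷3=9=i, 26→(26−14)÷3=4=d.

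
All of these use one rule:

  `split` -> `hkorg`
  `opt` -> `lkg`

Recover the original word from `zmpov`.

ankle

This is the alphabet-reversal cipher (Atbash): a becomes z, b becomes y, etc.
Decoding zmpov: z↔a, m↔n, p↔k, o↔l, v↔e.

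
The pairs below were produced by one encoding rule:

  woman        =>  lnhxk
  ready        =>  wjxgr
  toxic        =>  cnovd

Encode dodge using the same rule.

gngpj

w(22)→l(11) and o(14)→n(13) fit y≡3x+23 (mod 26); the inverse of 3 mod 26 is 9. Each letter's alphabet position (a=0..z=25) is mapped through 3·x+23 mod 26 — an affine cipher.
Applying it to dodge: d(3)→3·3+23≡6=g; o(14)→3·14+23≡13=n; d(3)→3·3+23≡6=g; g(6)→3·6+23≡15=p; e(4)→3·4+23≡9=j (all mod 26).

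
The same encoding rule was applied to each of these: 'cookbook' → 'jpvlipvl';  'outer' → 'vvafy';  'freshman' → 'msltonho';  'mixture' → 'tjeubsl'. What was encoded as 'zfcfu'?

seven

Shifts by position in cookbook: pos 0: c→j (+7), pos 1: o→p (+1), pos 2: o→v (+7), pos 3: k→l (+1) — repeating every 2. The shifts repeat in a cycle of length 2: positions 0,1,… shift by +7, +1, then the pattern repeats.
Decoding zfcfu: z−7=s, f−1=e, c−7=v, f−1=e, u−7=n.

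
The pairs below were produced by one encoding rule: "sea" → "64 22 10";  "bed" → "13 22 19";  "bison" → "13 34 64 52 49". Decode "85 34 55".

s(#19)→64 and e(#5)→22: differences scale by 3, so n = 3·pos + 7. Each letter becomes 3×(its alphabet position, a=1..z=26) + 7.
Reversing it on 85 34 55: 85→(85−7)÷3=26=z, 34→(34−7)÷3=9=i, 55→(55−7)÷3=16=p.

zip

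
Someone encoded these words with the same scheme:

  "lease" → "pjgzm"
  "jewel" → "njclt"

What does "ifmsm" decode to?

In lease: l→p is +4, e→j is +5, a→g is +6, s→z is +7 — the shift increases by 1 each position. Each letter shifts forward by (position + 4), i.e. 4, 5, 6, … — the shift grows by one for each successive letter.
Reversing it on ifmsm: i−4=e, f−5=a, m−6=g, s−7=l, m−8=e.

eagle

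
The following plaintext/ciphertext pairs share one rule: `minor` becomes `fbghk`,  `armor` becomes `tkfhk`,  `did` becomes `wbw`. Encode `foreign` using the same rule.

yhkxbzg

Compare letters: m→f is +19, i→b is +19, n→g is +19 — a constant shift. It's a constant shift of +19 (ROT19).
On foreign: f+19=y, o+19=h, r+19=k, e+19=x, i+19=b, g+19=z, n+19=g.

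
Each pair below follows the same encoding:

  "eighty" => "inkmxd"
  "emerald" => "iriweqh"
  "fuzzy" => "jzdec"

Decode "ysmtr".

union

Shifts by position in eighty: pos 0: e→i (+4), pos 1: i→n (+5), pos 2: g→k (+4), pos 3: h→m (+5) — repeating every 2. The shifts repeat in a cycle of length 2: positions 0,1,… shift by +4, +5, then the pattern repeats.
Reversing it on ysmtr: y−4=u, s−5=n, m−4=i, t−5=o, r−4=n.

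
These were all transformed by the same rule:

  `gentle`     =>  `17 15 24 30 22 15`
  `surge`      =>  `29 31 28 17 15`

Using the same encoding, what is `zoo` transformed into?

36 25 25

g is letter #7 and maps to 17: an offset of 10. Letters become their 1-based position plus 10 (so a→11, b→12, …).
Applying it to zoo: z=26→36, o=15→25, o=15→25.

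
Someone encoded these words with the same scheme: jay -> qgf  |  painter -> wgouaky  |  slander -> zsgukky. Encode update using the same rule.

The rule splits by letter class: vowels +6, consonants +7.
Applying it to update: u(vowel)+6=a, p(cons)+7=w, d(cons)+7=k, a(vowel)+6=g, t(cons)+7=a, e(vowel)+6=k.

awkgak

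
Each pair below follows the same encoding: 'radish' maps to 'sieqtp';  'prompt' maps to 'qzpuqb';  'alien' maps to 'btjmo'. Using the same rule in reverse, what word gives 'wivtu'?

The shifts repeat in a cycle of length 2: positions 0,1,… shift by +1, +8, then the pattern repeats.
Reversing it on wivtu: w−1=v, i−8=a, v−1=u, t−8=l, u−1=t.

vault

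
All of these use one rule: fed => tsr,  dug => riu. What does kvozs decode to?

Compare letters: f→t is +14, e→s is +14, d→r is +14 — a constant shift. Each letter is shifted forward by 14 in the alphabet (a Caesar shift of +14).
Undoing it on kvozs: k−14=w, v−14=h, o−14=a, z−14=l, s−14=e.

whale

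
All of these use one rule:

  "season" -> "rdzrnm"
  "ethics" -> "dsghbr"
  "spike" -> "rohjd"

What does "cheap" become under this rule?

Compare letters: s→r is +25, e→d is +25, a→z is +25 — a constant shift. Each letter is shifted forward by 25 in the alphabet (a Caesar shift of +25).
On cheap: c+25=b, h+25=g, e+25=d, a+25=z, p+25=o.

bgdzo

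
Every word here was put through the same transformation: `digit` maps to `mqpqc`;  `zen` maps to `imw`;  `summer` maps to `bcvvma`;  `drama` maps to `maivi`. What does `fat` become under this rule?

oic

Two shifts are in play — +8 for a/e/i/o/u, +9 for every other letter.
For fat: f(cons)+9=o, a(vowel)+8=i, t(cons)+9=c.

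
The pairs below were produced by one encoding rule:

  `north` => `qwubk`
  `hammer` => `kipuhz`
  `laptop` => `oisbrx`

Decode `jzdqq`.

grain

Shifts by position in north: pos 0: n→q (+3), pos 1: o→w (+8), pos 2: r→u (+3), pos 3: t→b (+8) — repeating every 2. A repeating key of period 2 is used — shifts +3, +8 over and over.
Reversing it on jzdqq: j−3=g, z−8=r, d−3=a, q−8=i, q−3=n.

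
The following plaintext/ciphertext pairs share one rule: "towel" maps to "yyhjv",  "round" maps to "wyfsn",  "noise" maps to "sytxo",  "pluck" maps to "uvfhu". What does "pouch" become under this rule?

uyfhr

Shifts by position in towel: pos 0: t→y (+5), pos 1: o→y (+10), pos 2: w→h (+11), pos 3: e→j (+5), pos 4: l→v (+10) — repeating every 3. A repeating key of period 3 is used — shifts +5, +10, +11 over and over.
On pouch: p+5=u, o+10=y, u+11=f, c+5=h, h+10=r.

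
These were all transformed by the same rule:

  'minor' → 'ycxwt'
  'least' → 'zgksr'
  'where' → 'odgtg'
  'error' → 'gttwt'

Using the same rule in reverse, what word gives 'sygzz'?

smell

Each letter's alphabet position (a=0..z=25) is mapped through 25·x+10 mod 26 — an affine cipher.
Reversing it on sygzz: s(18)→25·(18−10)≡18=s; y(24)→25·(24−10)≡12=m; g(6)→25·(6−10)≡4=e; z(25)→25·(25−10)≡11=l; z(25)→25·(25−10)≡11=l (all mod 26).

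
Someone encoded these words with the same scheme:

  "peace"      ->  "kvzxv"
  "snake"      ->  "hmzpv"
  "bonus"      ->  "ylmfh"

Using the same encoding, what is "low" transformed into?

old

Each pair mirrors across the alphabet (p↔k, e↔v, a↔z): positions sum to 25. Letters are reflected about the middle of the alphabet (position → 25−position): Atbash.
For low: l↔o, o↔l, w↔d.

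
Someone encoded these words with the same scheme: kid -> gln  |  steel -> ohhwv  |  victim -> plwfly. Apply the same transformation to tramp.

spduw

The output letters match the input read backwards, each shifted +3: kid reversed is dik. Two steps: reverse the string, then apply a Caesar shift of +3.
On tramp: reverse → pmart; then shift: p+3=s, m+3=p, a+3=d, r+3=u, t+3=w.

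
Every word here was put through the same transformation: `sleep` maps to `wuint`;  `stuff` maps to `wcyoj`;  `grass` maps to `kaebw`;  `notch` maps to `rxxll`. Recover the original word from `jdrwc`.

funny

Shifts by position in sleep: pos 0: s→w (+4), pos 1: l→u (+9), pos 2: e→i (+4), pos 3: e→n (+9) — repeating every 2. The shifts repeat in a cycle of length 2: positions 0,1,… shift by +4, +9, then the pattern repeats.
Decoding jdrwc: j−4=f, d−9=u, r−4=n, w−9=n, c−4=y.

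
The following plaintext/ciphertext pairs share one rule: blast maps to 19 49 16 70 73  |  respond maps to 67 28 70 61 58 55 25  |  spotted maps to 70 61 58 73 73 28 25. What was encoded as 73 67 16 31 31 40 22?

Each letter becomes 3×(its alphabet position, a=1..z=26) + 13.
Undoing it on 73 67 16 31 31 40 22: 73→(73−13)÷3=20=t, 67→(67−13)÷3=18=r, 16→(16−13)÷3=1=a, 31→(31−13)÷3=6=f, 31→(31−13)÷3=6=f, 40→(40−13)÷3=9=i, 22→(22−13)÷3=3=c.

traffic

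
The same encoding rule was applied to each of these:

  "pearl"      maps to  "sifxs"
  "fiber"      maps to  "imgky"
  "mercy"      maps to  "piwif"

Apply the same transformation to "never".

In pearl: p→s is +3, e→i is +4, a→f is +5, r→x is +6 — the shift increases by 1 each position. Each letter shifts forward by (position + 3), i.e. 3, 4, 5, … — the shift grows by one for each successive letter.
For never: n+3=q, e+4=i, v+5=a, e+6=k, r+7=y.

qiaky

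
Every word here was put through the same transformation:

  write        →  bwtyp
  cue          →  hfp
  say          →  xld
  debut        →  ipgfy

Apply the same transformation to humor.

The shift depends on letter class: consonant w→b is +5, but vowel i→t is +11. Two shifts are in play — +11 for a/e/i/o/u, +5 for every other letter.
For humor: h(cons)+5=m, u(vowel)+11=f, m(cons)+5=r, o(vowel)+11=z, r(cons)+5=w.

mfrzw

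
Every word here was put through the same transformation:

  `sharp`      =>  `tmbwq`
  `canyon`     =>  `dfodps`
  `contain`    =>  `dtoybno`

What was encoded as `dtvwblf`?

Shifts by position in sharp: pos 0: s→t (+1), pos 1: h→m (+5), pos 2: a→b (+1), pos 3: r→w (+5) — repeating every 2. A repeating key of period 2 is used — shifts +1, +5 over and over.
Undoing it on dtvwblf: d−1=c, t−5=o, v−1=u, w−5=r, b−1=a, l−5=g, f−1=e.

courage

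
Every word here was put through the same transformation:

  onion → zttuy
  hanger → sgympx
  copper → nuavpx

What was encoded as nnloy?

chain

Shifts by position in onion: pos 0: o→z (+11), pos 1: n→t (+6), pos 2: i→t (+11), pos 3: o→u (+6) — repeating every 2. A repeating key of period 2 is used — shifts +11, +6 over and over.
Reversing it on nnloy: n−11=c, n−6=h, l−11=a, o−6=i, y−11=n.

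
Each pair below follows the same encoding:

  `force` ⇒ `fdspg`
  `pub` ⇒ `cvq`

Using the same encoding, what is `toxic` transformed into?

djypu

The output letters match the input read backwards, each shifted +1: force reversed is ecrof. Read the word backwards and shift each letter +1.
Applying it to toxic: reverse → cixot; then shift: c+1=d, i+1=j, x+1=y, o+1=p, t+1=u.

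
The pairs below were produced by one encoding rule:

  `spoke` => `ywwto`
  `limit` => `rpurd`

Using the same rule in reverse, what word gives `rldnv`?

In spoke: s→y is +6, p→w is +7, o→w is +8, k→t is +9 — the shift increases by 1 each position. The shift increases by 1 at each position, starting from +6: 6, 7, 8, ….
Undoing it on rldnv: r−6=l, l−7=e, d−8=v, n−9=e, v−10=l.

level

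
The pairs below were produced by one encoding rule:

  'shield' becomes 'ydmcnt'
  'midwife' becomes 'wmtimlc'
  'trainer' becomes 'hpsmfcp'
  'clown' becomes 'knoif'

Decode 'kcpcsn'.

s(18)→y(24) and h(7)→d(3) fit y≡9x+18 (mod 26); the inverse of 9 mod 26 is 3. Treating letters as 0–25, the rule is x ↦ 9x + 18 (mod 26).
Decoding kcpcsn: k(10)→3·(10−18)≡2=c; c(2)→3·(2−18)≡4=e; p(15)→3·(15−18)≡17=r; c(2)→3·(2−18)≡4=e; s(18)→3·(18−18)≡0=a; n(13)→3·(13−18)≡11=l (all mod 26).

cereal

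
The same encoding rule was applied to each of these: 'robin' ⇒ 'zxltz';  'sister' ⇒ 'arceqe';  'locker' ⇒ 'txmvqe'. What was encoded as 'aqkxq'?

In robin: r→z is +8, o→x is +9, b→l is +10, i→t is +11 — the shift increases by 1 each position. Each letter shifts forward by (position + 8), i.e. 8, 9, 10, … — the shift grows by one for each successive letter.
Reversing it on aqkxq: a−8=s, q−9=h, k−10=a, x−11=m, q−12=e.

shame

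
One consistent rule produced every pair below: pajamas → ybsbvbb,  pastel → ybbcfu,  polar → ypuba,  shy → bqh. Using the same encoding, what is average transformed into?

The shift depends on letter class: consonant p→y is +9, but vowel a→b is +1. Two shifts are in play — +1 for a/e/i/o/u, +9 for every other letter.
On average: a(vowel)+1=b, v(cons)+9=e, e(vowel)+1=f, r(cons)+9=a, a(vowel)+1=b, g(cons)+9=p, e(vowel)+1=f.

befabpf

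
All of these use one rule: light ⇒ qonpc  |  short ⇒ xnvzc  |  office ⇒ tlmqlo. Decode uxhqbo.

praise

Each letter shifts forward by (position + 5), i.e. 5, 6, 7, … — the shift grows by one for each successive letter.
Decoding uxhqbo: u−5=p, x−6=r, h−7=a, q−8=i, b−9=s, o−10=e.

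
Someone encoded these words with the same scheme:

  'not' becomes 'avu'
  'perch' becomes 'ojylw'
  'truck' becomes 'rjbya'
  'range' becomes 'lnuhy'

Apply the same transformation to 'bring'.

Read the word backwards and shift each letter +7.
On bring: reverse → gnirb; then shift: g+7=n, n+7=u, i+7=p, r+7=y, b+7=i.

nupyi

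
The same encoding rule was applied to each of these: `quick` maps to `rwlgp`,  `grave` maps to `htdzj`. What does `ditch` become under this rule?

In quick: q→r is +1, u→w is +2, i→l is +3, c→g is +4 — the shift increases by 1 each position. The shift increases by 1 at each position, starting from +1: 1, 2, 3, ….
Applying it to ditch: d+1=e, i+2=k, t+3=w, c+4=g, h+5=m.

ekwgm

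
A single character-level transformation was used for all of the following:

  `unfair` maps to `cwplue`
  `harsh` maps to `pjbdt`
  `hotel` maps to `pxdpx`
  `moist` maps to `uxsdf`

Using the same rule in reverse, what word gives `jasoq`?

bride

Each letter shifts forward by (position + 8), i.e. 8, 9, 10, … — the shift grows by one for each successive letter.
Decoding jasoq: j−8=b, a−9=r, s−10=i, o−11=d, q−12=e.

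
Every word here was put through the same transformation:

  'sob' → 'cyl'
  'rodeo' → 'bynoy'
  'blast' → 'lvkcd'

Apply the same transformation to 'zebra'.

Compare letters: s→c is +10, o→y is +10, b→l is +10 — a constant shift. Every letter moves 10 places later in the alphabet, wrapping around z→a.
Applying it to zebra: z+10=j, e+10=o, b+10=l, r+10=b, a+10=k.

jolbk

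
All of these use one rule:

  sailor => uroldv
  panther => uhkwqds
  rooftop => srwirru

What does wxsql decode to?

input

The output letters match the input read backwards, each shifted +3: sailor reversed is rolias. The word is reversed, then every letter is shifted forward by 3.
Decoding wxsql: shift back: w−3=t, x−3=u, s−3=p, q−3=n, l−3=i → tupni; then reverse → input.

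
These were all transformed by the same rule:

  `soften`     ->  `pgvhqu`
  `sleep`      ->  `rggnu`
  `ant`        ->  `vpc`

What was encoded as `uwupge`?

census

The output letters match the input read backwards, each shifted +2: soften reversed is netfos. Read the word backwards and shift each letter +2.
Undoing it on uwupge: shift back: u−2=s, w−2=u, u−2=s, p−2=n, g−2=e, e−2=c → susnec; then reverse → census.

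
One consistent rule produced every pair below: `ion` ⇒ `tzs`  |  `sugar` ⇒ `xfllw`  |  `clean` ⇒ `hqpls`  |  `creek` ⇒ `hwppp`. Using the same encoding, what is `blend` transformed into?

gqpsi

The shift depends on letter class: consonant n→s is +5, but vowel i→t is +11. Vowels shift forward by 11 and consonants shift forward by 5.
Applying it to blend: b(cons)+5=g, l(cons)+5=q, e(vowel)+11=p, n(cons)+5=s, d(cons)+5=i.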